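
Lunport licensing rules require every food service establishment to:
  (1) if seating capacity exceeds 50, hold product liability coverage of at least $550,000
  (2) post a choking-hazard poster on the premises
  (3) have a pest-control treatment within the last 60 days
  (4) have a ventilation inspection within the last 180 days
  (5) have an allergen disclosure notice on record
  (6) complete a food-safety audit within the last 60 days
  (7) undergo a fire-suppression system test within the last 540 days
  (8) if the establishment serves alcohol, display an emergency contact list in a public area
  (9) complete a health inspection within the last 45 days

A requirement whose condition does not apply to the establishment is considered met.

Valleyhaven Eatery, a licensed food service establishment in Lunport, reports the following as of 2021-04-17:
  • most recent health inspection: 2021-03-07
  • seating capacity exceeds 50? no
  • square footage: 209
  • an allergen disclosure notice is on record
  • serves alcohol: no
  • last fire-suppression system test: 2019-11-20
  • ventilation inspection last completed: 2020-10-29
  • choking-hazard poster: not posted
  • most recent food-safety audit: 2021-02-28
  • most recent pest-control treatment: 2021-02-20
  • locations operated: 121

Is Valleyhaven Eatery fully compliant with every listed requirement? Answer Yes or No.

1. condition 'seating capacity exceeds 50' does not hold → requirement n/a → met
2. choking-hazard poster absent → not met
3. pest-control treatment 56 days ago vs limit 60 → met
4. ventilation inspection 170 days ago vs limit 180 → met
5. allergen disclosure notice present → met
6. food-safety audit 48 days ago vs limit 60 → met
7. fire-suppression system test 514 days ago vs limit 540 → met
8. condition 'serves alcohol' does not hold → requirement n/a → met
9. health inspection 41 days ago vs limit 45 → met
Not met: 2

No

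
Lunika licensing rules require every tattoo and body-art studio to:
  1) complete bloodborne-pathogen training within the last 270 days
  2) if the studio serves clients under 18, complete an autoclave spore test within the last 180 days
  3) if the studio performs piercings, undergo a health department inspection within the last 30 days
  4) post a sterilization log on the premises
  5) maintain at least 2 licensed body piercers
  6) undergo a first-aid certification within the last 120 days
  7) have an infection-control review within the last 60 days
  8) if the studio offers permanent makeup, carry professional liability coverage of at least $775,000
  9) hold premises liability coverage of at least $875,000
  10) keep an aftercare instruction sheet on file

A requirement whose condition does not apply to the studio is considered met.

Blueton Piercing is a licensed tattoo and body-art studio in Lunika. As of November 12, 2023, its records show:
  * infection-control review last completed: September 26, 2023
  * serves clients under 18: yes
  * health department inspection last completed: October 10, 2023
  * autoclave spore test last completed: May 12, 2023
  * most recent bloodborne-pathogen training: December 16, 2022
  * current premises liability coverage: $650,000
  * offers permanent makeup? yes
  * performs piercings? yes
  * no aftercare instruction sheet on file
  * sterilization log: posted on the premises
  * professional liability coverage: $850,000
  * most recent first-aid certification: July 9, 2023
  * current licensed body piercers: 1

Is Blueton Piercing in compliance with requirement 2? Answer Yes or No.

2. condition 'serves clients under 18' holds; autoclave spore test 184 days ago vs limit 180 → not met

No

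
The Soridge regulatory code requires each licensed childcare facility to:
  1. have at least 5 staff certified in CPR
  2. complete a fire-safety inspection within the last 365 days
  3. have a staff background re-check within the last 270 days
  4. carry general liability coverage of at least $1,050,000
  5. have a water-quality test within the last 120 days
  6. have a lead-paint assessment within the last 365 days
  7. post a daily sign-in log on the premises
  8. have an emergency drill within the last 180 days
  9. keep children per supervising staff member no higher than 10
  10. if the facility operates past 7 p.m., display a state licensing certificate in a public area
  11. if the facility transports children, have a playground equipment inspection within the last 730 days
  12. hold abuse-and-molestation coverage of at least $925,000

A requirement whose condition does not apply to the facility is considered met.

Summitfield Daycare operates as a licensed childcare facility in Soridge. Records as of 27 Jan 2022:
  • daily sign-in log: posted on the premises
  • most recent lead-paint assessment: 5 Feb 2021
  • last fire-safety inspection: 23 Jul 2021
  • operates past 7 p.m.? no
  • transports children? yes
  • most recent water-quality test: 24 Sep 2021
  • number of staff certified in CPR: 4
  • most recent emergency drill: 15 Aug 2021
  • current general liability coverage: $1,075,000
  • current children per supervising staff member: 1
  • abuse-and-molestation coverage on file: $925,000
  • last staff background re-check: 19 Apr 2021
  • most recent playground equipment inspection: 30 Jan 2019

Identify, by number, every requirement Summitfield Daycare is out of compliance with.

1. staff certified in CPR 4 < 5 → not met
2. fire-safety inspection 188 days ago vs limit 365 → met
3. staff background re-check 283 days ago vs limit 270 → not met
4. general liability coverage $1,075,000 ≥ $1,050,000 → met
5. water-quality test 125 days ago vs limit 120 → not met
6. lead-paint assessment 356 days ago vs limit 365 → met
7. daily sign-in log present → met
8. emergency drill 165 days ago vs limit 180 → met
9. children per supervising staff member 1 ≤ 10 → met
10. condition 'operates past 7 p.m.' does not hold → requirement n/a → met
11. condition 'transports children' holds; playground equipment inspection 1093 days ago vs limit 730 → not met
12. abuse-and-molestation coverage $925,000 ≥ $925,000 → met
Not met: 1, 3, 5, 11

1, 3, 5, 11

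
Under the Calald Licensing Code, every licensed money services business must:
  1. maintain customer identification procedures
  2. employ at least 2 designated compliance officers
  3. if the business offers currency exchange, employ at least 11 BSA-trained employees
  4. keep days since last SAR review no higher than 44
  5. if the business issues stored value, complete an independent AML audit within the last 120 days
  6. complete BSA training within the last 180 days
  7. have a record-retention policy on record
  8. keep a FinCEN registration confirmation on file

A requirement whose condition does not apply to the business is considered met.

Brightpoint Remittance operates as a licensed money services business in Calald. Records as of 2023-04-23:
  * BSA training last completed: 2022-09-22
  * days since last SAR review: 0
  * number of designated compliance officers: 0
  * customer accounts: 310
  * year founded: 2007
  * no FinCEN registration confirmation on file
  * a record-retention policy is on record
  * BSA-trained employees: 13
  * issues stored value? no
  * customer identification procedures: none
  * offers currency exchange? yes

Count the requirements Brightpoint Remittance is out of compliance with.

4

1. customer identification procedures absent → not met
2. designated compliance officers 0 < 2 → not met
3. condition 'offers currency exchange' holds; BSA-trained employees 13 ≥ 11 → met
4. days since last SAR review 0 ≤ 44 → met
5. condition 'issues stored value' does not hold → requirement n/a → met
6. BSA training 213 days ago vs limit 180 → not met
7. record-retention policy present → met
8. FinCEN registration confirmation absent → not met
Not met: 4 of 8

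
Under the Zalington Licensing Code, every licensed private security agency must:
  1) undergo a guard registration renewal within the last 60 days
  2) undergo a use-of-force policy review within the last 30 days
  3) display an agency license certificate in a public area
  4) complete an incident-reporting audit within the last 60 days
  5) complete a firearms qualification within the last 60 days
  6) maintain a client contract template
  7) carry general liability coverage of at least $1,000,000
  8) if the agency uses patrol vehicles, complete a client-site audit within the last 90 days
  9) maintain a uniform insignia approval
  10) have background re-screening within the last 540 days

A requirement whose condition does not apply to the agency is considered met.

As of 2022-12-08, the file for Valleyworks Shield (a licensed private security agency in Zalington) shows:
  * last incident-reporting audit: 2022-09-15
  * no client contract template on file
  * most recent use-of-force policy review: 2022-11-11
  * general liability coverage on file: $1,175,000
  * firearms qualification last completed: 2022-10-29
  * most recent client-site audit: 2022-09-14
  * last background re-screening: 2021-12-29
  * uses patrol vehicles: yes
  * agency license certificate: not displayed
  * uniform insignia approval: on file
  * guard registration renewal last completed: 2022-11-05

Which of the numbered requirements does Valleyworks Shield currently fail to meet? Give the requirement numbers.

1. guard registration renewal 33 days ago vs limit 60 → met
2. use-of-force policy review 27 days ago vs limit 30 → met
3. agency license certificate absent → not met
4. incident-reporting audit 84 days ago vs limit 60 → not met
5. firearms qualification 40 days ago vs limit 60 → met
6. client contract template absent → not met
7. general liability coverage $1,175,000 ≥ $1,000,000 → met
8. condition 'uses patrol vehicles' holds; client-site audit 85 days ago vs limit 90 → met
9. uniform insignia approval present → met
10. background re-screening 344 days ago vs limit 540 → met
Not met: 3, 4, 6

3, 4, 6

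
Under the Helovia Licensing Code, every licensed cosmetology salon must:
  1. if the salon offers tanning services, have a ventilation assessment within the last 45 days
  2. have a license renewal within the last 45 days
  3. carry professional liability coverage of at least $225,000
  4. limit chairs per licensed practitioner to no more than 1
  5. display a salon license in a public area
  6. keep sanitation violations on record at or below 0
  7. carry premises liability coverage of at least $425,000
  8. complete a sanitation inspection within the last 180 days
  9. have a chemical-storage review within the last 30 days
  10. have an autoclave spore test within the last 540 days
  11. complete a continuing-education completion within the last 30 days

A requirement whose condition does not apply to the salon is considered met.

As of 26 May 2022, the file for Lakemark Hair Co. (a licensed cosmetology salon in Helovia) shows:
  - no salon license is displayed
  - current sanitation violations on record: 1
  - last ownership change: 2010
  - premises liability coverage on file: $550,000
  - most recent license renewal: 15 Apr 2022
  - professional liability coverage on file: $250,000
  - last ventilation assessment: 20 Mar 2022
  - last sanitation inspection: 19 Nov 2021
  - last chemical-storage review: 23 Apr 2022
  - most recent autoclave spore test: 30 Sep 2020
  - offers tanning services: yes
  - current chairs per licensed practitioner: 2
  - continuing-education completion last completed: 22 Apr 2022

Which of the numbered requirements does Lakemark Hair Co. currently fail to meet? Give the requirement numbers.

1. condition 'offers tanning services' holds; ventilation assessment 67 days ago vs limit 45 → not met
2. license renewal 41 days ago vs limit 45 → met
3. professional liability coverage $250,000 ≥ $225,000 → met
4. chairs per licensed practitioner 2 > 1 → not met
5. salon license absent → not met
6. sanitation violations on record 1 > 0 → not met
7. premises liability coverage $550,000 ≥ $425,000 → met
8. sanitation inspection 188 days ago vs limit 180 → not met
9. chemical-storage review 33 days ago vs limit 30 → not met
10. autoclave spore test 603 days ago vs limit 540 → not met
11. continuing-education completion 34 days ago vs limit 30 → not met
Not met: 1, 4, 5, 6, 8, 9, 10, 11

1, 4, 5, 6, 8, 9, 10, 11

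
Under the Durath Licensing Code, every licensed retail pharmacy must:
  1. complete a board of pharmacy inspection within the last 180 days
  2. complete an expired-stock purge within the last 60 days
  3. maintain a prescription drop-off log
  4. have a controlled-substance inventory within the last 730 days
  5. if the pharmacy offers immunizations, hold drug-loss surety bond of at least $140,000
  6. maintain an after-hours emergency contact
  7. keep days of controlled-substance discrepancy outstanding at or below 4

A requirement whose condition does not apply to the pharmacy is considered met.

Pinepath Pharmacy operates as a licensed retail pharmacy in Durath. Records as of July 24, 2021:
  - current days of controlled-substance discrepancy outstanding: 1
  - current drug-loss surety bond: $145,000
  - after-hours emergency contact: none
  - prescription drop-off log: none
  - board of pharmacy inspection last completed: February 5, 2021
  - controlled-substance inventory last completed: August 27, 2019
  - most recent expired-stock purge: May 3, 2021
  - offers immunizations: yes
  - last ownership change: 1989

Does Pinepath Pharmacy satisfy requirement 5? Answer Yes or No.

Yes

5. condition 'offers immunizations' holds; drug-loss surety bond $145,000 ≥ $140,000 → met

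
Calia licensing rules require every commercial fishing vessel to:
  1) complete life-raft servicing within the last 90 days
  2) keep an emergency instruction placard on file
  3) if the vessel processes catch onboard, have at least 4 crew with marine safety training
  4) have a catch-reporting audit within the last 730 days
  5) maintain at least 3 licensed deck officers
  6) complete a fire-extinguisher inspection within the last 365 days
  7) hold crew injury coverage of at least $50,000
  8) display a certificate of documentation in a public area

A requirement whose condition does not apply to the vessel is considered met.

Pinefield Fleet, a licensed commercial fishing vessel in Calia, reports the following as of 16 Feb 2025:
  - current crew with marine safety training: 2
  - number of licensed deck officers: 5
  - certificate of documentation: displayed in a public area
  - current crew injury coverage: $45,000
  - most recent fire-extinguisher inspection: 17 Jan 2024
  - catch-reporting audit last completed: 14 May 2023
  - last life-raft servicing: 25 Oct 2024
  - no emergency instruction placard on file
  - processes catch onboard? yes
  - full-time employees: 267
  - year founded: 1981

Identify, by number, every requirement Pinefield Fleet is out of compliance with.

1. life-raft servicing 114 days ago vs limit 90 → not met
2. emergency instruction placard absent → not met
3. condition 'processes catch onboard' holds; crew with marine safety training 2 < 4 → not met
4. catch-reporting audit 644 days ago vs limit 730 → met
5. licensed deck officers 5 ≥ 3 → met
6. fire-extinguisher inspection 396 days ago vs limit 365 → not met
7. crew injury coverage $45,000 < $50,000 → not met
8. certificate of documentation present → met
Not met: 1, 2, 3, 6, 7

1, 2, 3, 6, 7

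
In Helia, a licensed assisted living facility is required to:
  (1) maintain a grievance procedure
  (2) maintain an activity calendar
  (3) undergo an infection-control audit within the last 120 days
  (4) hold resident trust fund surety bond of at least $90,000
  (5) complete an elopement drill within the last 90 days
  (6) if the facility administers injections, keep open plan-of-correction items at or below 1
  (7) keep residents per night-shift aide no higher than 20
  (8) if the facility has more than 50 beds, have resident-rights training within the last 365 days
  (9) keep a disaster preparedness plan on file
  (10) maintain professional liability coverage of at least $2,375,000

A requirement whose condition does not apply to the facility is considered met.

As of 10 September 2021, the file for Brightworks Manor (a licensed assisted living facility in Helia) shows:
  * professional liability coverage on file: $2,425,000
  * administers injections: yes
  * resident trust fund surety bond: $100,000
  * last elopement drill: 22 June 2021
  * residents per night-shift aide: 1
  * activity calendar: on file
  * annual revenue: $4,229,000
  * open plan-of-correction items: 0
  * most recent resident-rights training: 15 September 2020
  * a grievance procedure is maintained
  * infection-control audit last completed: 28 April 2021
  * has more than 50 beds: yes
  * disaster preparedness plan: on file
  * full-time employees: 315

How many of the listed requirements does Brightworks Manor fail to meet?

1

1. grievance procedure present → met
2. activity calendar present → met
3. infection-control audit 135 days ago vs limit 120 → not met
4. resident trust fund surety bond $100,000 ≥ $90,000 → met
5. elopement drill 80 days ago vs limit 90 → met
6. condition 'administers injections' holds; open plan-of-correction items 0 ≤ 1 → met
7. residents per night-shift aide 1 ≤ 20 → met
8. condition 'has more than 50 beds' holds; resident-rights training 360 days ago vs limit 365 → met
9. disaster preparedness plan present → met
10. professional liability coverage $2,425,000 ≥ $2,375,000 → met
Not met: 1 of 10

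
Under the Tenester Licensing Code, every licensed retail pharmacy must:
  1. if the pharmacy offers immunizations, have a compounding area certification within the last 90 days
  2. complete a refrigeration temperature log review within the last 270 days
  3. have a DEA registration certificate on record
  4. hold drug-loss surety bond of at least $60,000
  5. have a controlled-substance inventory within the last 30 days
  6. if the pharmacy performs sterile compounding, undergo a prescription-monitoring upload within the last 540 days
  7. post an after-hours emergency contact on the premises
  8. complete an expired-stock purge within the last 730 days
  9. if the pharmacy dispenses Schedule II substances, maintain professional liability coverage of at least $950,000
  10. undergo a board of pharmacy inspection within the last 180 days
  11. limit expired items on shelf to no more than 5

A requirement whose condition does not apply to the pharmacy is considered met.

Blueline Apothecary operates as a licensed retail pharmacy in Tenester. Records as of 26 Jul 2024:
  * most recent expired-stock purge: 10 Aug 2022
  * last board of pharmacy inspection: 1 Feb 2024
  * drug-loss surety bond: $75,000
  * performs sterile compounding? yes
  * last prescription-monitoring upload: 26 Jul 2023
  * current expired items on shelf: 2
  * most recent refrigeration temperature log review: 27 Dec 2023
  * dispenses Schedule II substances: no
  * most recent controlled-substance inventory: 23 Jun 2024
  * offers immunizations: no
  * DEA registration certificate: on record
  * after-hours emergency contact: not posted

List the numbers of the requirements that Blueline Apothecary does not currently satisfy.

1. condition 'offers immunizations' does not hold → requirement n/a → met
2. refrigeration temperature log review 212 days ago vs limit 270 → met
3. DEA registration certificate present → met
4. drug-loss surety bond $75,000 ≥ $60,000 → met
5. controlled-substance inventory 33 days ago vs limit 30 → not met
6. condition 'performs sterile compounding' holds; prescription-monitoring upload 366 days ago vs limit 540 → met
7. after-hours emergency contact absent → not met
8. expired-stock purge 716 days ago vs limit 730 → met
9. condition 'dispenses Schedule II substances' does not hold → requirement n/a → met
10. board of pharmacy inspection 176 days ago vs limit 180 → met
11. expired items on shelf 2 ≤ 5 → met
Not met: 5, 7

5, 7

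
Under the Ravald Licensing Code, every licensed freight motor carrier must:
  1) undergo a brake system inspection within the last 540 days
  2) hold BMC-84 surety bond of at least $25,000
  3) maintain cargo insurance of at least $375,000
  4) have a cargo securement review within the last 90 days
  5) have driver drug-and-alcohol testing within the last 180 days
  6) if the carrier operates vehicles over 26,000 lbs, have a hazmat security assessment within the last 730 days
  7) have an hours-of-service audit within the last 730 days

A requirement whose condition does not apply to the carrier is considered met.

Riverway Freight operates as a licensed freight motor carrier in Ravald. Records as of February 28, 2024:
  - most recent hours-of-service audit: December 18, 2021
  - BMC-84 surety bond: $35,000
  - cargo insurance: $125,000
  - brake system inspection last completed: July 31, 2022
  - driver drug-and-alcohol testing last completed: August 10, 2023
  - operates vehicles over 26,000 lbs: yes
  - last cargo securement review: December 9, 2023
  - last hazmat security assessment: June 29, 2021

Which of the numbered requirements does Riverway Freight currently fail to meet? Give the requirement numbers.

1, 3, 5, 6, 7

1. brake system inspection 577 days ago vs limit 540 → not met
2. BMC-84 surety bond $35,000 ≥ $25,000 → met
3. cargo insurance $125,000 < $375,000 → not met
4. cargo securement review 81 days ago vs limit 90 → met
5. driver drug-and-alcohol testing 202 days ago vs limit 180 → not met
6. condition 'operates vehicles over 26,000 lbs' holds; hazmat security assessment 974 days ago vs limit 730 → not met
7. hours-of-service audit 802 days ago vs limit 730 → not met
Not met: 1, 3, 5, 6, 7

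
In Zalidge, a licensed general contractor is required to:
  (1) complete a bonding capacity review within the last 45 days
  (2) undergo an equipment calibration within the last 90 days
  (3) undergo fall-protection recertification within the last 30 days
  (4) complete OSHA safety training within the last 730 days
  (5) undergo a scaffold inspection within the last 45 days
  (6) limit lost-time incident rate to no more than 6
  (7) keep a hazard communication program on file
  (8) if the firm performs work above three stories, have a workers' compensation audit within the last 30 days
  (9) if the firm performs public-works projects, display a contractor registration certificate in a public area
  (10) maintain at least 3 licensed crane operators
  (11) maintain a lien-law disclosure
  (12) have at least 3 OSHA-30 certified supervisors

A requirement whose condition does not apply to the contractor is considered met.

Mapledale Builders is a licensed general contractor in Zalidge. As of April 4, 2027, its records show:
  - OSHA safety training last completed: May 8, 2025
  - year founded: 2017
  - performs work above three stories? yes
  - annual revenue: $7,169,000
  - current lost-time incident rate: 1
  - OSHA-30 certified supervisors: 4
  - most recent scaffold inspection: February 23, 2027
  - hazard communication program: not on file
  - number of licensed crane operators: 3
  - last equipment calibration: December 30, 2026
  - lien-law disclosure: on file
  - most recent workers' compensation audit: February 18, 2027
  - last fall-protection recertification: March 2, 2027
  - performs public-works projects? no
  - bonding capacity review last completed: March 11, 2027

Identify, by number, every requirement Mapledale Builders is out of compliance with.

1. bonding capacity review 24 days ago vs limit 45 → met
2. equipment calibration 95 days ago vs limit 90 → not met
3. fall-protection recertification 33 days ago vs limit 30 → not met
4. OSHA safety training 696 days ago vs limit 730 → met
5. scaffold inspection 40 days ago vs limit 45 → met
6. lost-time incident rate 1 ≤ 6 → met
7. hazard communication program absent → not met
8. condition 'performs work above three stories' holds; workers' compensation audit 45 days ago vs limit 30 → not met
9. condition 'performs public-works projects' does not hold → requirement n/a → met
10. licensed crane operators 3 ≥ 3 → met
11. lien-law disclosure present → met
12. OSHA-30 certified supervisors 4 ≥ 3 → met
Not met: 2, 3, 7, 8

2, 3, 7, 8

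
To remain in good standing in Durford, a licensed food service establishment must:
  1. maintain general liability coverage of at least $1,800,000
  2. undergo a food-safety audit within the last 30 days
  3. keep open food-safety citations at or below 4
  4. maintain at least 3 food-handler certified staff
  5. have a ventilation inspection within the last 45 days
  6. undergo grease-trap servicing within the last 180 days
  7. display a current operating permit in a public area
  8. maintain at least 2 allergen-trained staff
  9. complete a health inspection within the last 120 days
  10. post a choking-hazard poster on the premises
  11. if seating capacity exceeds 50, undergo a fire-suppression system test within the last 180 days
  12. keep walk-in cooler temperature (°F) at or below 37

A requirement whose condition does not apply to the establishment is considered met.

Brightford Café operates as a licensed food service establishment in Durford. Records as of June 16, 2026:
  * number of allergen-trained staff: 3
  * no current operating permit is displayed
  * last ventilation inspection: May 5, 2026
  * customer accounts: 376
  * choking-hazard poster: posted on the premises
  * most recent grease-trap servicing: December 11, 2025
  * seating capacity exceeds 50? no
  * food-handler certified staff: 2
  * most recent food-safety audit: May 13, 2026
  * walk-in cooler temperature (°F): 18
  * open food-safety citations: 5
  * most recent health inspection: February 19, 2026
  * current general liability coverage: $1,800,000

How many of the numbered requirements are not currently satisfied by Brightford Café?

1. general liability coverage $1,800,000 ≥ $1,800,000 → met
2. food-safety audit 34 days ago vs limit 30 → not met
3. open food-safety citations 5 > 4 → not met
4. food-handler certified staff 2 < 3 → not met
5. ventilation inspection 42 days ago vs limit 45 → met
6. grease-trap servicing 187 days ago vs limit 180 → not met
7. current operating permit absent → not met
8. allergen-trained staff 3 ≥ 2 → met
9. health inspection 117 days ago vs limit 120 → met
10. choking-hazard poster present → met
11. condition 'seating capacity exceeds 50' does not hold → requirement n/a → met
12. walk-in cooler temperature (°F) 18 ≤ 37 → met
Not met: 5 of 12

5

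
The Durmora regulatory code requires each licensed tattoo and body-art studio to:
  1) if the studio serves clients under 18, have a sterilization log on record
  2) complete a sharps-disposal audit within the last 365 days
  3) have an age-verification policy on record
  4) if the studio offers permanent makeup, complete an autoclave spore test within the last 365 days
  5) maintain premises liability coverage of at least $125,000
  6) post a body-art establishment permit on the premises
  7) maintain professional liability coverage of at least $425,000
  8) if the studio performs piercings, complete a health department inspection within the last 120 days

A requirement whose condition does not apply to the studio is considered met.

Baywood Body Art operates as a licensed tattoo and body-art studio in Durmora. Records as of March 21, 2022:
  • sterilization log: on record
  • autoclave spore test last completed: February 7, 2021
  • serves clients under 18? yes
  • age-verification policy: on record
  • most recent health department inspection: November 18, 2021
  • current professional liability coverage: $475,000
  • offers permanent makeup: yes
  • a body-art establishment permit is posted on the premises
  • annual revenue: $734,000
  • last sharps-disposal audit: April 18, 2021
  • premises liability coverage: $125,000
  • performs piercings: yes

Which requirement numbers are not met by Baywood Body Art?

4, 8

1. condition 'serves clients under 18' holds; sterilization log present → met
2. sharps-disposal audit 337 days ago vs limit 365 → met
3. age-verification policy present → met
4. condition 'offers permanent makeup' holds; autoclave spore test 407 days ago vs limit 365 → not met
5. premises liability coverage $125,000 ≥ $125,000 → met
6. body-art establishment permit present → met
7. professional liability coverage $475,000 ≥ $425,000 → met
8. condition 'performs piercings' holds; health department inspection 123 days ago vs limit 120 → not met
Not met: 4, 8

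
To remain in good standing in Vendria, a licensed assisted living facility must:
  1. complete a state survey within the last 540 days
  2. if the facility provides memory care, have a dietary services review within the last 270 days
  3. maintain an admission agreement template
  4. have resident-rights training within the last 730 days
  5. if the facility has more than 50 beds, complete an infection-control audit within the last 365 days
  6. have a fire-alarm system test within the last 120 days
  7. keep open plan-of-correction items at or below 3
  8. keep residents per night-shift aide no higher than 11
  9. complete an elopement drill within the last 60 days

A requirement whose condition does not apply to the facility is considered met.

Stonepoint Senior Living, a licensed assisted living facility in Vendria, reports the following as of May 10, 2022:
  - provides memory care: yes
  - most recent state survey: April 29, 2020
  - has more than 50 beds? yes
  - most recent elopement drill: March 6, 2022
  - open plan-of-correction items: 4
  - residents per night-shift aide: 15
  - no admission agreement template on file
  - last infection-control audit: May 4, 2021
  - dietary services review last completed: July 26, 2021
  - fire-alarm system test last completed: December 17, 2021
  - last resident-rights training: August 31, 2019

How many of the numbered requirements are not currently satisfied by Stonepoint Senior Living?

9

1. state survey 741 days ago vs limit 540 → not met
2. condition 'provides memory care' holds; dietary services review 288 days ago vs limit 270 → not met
3. admission agreement template absent → not met
4. resident-rights training 983 days ago vs limit 730 → not met
5. condition 'has more than 50 beds' holds; infection-control audit 371 days ago vs limit 365 → not met
6. fire-alarm system test 144 days ago vs limit 120 → not met
7. open plan-of-correction items 4 > 3 → not met
8. residents per night-shift aide 15 > 11 → not met
9. elopement drill 65 days ago vs limit 60 → not met
Not met: 9 of 9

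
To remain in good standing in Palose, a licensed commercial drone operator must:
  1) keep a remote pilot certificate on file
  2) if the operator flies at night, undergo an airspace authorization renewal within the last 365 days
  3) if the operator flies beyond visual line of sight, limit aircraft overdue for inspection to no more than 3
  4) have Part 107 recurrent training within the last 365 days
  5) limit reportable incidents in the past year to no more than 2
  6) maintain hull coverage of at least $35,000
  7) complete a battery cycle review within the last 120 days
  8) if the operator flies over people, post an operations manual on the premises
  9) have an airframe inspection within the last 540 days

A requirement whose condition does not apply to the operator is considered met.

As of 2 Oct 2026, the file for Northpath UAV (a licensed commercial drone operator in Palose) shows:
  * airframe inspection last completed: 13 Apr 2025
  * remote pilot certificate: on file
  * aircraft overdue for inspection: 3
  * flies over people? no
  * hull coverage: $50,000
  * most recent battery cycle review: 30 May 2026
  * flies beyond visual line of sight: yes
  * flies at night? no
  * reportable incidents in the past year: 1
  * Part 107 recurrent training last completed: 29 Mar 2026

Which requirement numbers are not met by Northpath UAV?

7

1. remote pilot certificate present → met
2. condition 'flies at night' does not hold → requirement n/a → met
3. condition 'flies beyond visual line of sight' holds; aircraft overdue for inspection 3 ≤ 3 → met
4. Part 107 recurrent training 187 days ago vs limit 365 → met
5. reportable incidents in the past year 1 ≤ 2 → met
6. hull coverage $50,000 ≥ $35,000 → met
7. battery cycle review 125 days ago vs limit 120 → not met
8. condition 'flies over people' does not hold → requirement n/a → met
9. airframe inspection 537 days ago vs limit 540 → met
Not met: 7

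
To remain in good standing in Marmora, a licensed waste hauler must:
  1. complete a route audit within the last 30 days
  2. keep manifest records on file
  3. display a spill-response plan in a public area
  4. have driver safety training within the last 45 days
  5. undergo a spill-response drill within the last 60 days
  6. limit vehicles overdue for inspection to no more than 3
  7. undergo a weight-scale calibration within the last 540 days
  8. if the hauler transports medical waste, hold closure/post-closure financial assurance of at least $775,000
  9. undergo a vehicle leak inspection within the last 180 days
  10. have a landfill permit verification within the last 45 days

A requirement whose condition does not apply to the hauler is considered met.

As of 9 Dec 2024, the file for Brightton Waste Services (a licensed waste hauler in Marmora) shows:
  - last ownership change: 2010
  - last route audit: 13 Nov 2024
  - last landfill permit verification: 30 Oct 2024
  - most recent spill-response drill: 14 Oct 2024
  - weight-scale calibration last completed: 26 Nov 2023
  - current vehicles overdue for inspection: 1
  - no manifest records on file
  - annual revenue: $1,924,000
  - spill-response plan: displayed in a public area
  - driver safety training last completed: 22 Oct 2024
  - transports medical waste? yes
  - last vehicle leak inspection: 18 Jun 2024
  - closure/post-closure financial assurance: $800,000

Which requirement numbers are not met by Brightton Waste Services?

2, 4

1. route audit 26 days ago vs limit 30 → met
2. manifest records absent → not met
3. spill-response plan present → met
4. driver safety training 48 days ago vs limit 45 → not met
5. spill-response drill 56 days ago vs limit 60 → met
6. vehicles overdue for inspection 1 ≤ 3 → met
7. weight-scale calibration 379 days ago vs limit 540 → met
8. condition 'transports medical waste' holds; closure/post-closure financial assurance $800,000 ≥ $775,000 → met
9. vehicle leak inspection 174 days ago vs limit 180 → met
10. landfill permit verification 40 days ago vs limit 45 → met
Not met: 2, 4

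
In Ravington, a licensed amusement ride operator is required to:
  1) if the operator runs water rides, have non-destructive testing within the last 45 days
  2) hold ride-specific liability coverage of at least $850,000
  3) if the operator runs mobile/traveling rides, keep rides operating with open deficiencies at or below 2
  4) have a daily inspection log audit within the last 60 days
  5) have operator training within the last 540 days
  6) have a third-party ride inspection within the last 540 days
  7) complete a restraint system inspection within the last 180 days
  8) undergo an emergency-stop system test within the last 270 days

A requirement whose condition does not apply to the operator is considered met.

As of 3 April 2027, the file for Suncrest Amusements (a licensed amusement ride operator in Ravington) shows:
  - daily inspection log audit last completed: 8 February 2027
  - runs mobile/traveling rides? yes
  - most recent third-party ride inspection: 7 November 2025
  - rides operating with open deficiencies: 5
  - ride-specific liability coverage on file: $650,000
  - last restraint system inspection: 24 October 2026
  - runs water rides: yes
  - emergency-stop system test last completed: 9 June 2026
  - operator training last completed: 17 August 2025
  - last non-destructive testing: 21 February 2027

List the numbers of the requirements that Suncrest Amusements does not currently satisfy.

2, 3, 5, 8

1. condition 'runs water rides' holds; non-destructive testing 41 days ago vs limit 45 → met
2. ride-specific liability coverage $650,000 < $850,000 → not met
3. condition 'runs mobile/traveling rides' holds; rides operating with open deficiencies 5 > 2 → not met
4. daily inspection log audit 54 days ago vs limit 60 → met
5. operator training 594 days ago vs limit 540 → not met
6. third-party ride inspection 512 days ago vs limit 540 → met
7. restraint system inspection 161 days ago vs limit 180 → met
8. emergency-stop system test 298 days ago vs limit 270 → not met
Not met: 2, 3, 5, 8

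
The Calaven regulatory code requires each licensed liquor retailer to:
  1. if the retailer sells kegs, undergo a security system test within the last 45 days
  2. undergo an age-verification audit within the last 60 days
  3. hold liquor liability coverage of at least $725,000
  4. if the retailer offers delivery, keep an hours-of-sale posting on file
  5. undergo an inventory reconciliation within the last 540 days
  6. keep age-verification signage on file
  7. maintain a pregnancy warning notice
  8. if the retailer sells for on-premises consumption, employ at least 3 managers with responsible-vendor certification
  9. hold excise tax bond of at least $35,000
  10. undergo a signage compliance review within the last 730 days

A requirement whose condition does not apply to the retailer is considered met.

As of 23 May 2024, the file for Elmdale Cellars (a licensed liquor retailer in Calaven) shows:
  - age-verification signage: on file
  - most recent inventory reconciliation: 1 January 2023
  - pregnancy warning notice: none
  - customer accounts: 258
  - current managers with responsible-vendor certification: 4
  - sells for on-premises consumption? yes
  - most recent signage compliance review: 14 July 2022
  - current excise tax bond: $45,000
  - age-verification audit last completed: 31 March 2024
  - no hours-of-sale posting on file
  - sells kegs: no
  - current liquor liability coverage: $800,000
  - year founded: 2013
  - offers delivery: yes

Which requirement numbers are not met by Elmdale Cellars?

4, 7

1. condition 'sells kegs' does not hold → requirement n/a → met
2. age-verification audit 53 days ago vs limit 60 → met
3. liquor liability coverage $800,000 ≥ $725,000 → met
4. condition 'offers delivery' holds; hours-of-sale posting absent → not met
5. inventory reconciliation 508 days ago vs limit 540 → met
6. age-verification signage present → met
7. pregnancy warning notice absent → not met
8. condition 'sells for on-premises consumption' holds; managers with responsible-vendor certification 4 ≥ 3 → met
9. excise tax bond $45,000 ≥ $35,000 → met
10. signage compliance review 679 days ago vs limit 730 → met
Not met: 4, 7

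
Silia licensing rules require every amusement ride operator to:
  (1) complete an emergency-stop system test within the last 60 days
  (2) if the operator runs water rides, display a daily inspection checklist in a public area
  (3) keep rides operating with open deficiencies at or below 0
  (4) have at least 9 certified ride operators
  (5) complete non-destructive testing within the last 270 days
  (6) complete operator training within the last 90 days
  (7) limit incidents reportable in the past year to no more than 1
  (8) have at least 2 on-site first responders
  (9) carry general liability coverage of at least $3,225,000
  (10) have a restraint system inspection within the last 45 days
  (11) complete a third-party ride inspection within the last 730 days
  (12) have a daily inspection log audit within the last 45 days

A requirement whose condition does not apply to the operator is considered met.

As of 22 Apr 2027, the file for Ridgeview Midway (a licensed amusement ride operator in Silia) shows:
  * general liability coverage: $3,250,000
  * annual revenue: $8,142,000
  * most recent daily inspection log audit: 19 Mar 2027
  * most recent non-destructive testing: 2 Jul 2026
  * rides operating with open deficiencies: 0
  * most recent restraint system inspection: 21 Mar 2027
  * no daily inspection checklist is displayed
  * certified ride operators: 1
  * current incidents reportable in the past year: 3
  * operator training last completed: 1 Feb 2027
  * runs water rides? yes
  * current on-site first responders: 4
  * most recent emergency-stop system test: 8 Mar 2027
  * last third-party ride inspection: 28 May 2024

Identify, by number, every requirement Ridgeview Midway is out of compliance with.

1. emergency-stop system test 45 days ago vs limit 60 → met
2. condition 'runs water rides' holds; daily inspection checklist absent → not met
3. rides operating with open deficiencies 0 ≤ 0 → met
4. certified ride operators 1 < 9 → not met
5. non-destructive testing 294 days ago vs limit 270 → not met
6. operator training 80 days ago vs limit 90 → met
7. incidents reportable in the past year 3 > 1 → not met
8. on-site first responders 4 ≥ 2 → met
9. general liability coverage $3,250,000 ≥ $3,225,000 → met
10. restraint system inspection 32 days ago vs limit 45 → met
11. third-party ride inspection 1059 days ago vs limit 730 → not met
12. daily inspection log audit 34 days ago vs limit 45 → met
Not met: 2, 4, 5, 7, 11

2, 4, 5, 7, 11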